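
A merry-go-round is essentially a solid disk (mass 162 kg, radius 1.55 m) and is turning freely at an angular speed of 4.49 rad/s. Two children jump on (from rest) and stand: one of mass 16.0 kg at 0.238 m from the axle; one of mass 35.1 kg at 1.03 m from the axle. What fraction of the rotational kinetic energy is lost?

The added mass arrives with no angular momentum about the axle, and any external torque about the axle is negligible, so the system's angular momentum is conserved.
I_p = ½(162)(1.55)² = 194.6 kg·m².
Added inertia Σmr² = (16.0)(0.238)² + (35.1)(1.03)² = 38.14 kg·m²; I_f = 194.6 + 38.14 = 232.7 kg·m².
ω_f = I_p ω_i / I_f = (194.6)(4.49) / 232.7 = 3.754 rad/s.
KE_i = ½(194.6)(4.490 rad/s)² = 1962 J; KE_f = ½(232.7)(3.754)² = 1640 J.
Fraction lost = 0.1639.

fraction ≈ 0.164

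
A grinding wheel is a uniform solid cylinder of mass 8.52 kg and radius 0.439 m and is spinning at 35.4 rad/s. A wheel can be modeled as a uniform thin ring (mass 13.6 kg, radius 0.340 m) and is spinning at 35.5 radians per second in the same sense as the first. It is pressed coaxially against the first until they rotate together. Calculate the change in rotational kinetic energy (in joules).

The coupling torques are internal; angular momentum about the shared axis is conserved.
Moments of inertia: I_A = ½(8.52)(0.439)² = 0.8210 kg·m²; I_B = (13.6)(0.340)² = 1.572 kg·m².
Taking A's sense as positive: L = (0.8210)(35.4) + (1.572)(35.5) = 84.87 kg·m²·rad/s.
Combined I = 0.8210 + 1.572 = 2.393 kg·m².
ω_f = L / I = 84.87 / 2.393 = 35.47 rad/s.
KE_i = ½ΣIω² = 1505 J; KE_f = ½(2.393)(35.47)² = 1505 J.

ΔKE ≈ -0.00270 J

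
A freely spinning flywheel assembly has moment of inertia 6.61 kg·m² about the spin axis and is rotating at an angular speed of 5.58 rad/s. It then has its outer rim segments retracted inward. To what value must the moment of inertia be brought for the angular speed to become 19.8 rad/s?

With no external torque about the axis, L is conserved: I₁ω₁ = I₂ω₂.
I₂ = I₁ω₁ / ω₂ = (6.61)(5.58) / (19.8) = 1.863 kg·m².

I₂ ≈ 1.86 kg·m²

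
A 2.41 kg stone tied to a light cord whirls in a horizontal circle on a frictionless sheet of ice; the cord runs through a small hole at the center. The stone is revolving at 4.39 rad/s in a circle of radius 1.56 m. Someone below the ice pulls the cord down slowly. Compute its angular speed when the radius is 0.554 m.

The constraining force is radial, so m r² ω about the center is conserved.
ω₂ = ω₁ (r₁/r₂)² = (4.39)(1.56/0.554)² = 34.81 rad/s.

ω₂ ≈ 34.8 rad/s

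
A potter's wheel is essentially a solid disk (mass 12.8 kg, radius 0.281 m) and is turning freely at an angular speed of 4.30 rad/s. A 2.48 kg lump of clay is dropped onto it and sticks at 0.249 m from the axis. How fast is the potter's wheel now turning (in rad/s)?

No external torque acts about the axis; L_before = L_after.
I_p = ½(12.8)(0.281)² = 0.5054 kg·m².
Added inertia Σmr² = (2.48)(0.249)² = 0.1538 kg·m²; I_f = 0.5054 + 0.1538 = 0.6591 kg·m².
ω_f = I_p ω_i / I_f = (0.5054)(4.30) / 0.6591 = 3.297 rad/s.

ω_f ≈ 3.30 rad/s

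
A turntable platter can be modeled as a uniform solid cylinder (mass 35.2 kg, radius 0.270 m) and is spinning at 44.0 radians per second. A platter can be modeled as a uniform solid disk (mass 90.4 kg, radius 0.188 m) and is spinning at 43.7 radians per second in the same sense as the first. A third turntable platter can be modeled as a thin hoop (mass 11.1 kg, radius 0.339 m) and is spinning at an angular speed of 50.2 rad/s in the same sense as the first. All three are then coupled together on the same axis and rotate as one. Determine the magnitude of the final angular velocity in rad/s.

|ω_f| ≈ 45.8 rad/s

No external torque acts about the common axis, so total angular momentum is conserved.
Moments of inertia: I_A = ½(35.2)(0.270)² = 1.283 kg·m²; I_B = ½(90.4)(0.188)² = 1.598 kg·m²; I_C = (11.1)(0.339)² = 1.276 kg·m².
Taking A's sense as positive: L = (1.283)(44.0) + (1.598)(43.7) + (1.276)(50.2) = 190.3 kg·m²·rad/s.
Combined I = 1.283 + 1.598 + 1.276 = 4.156 kg·m².
ω_f = L / I = 190.3 / 4.156 = 45.79 rad/s.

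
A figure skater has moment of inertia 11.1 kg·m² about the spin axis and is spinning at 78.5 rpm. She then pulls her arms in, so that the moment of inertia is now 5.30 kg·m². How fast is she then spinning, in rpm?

ω₂ ≈ 164 rpm

No external torque acts about the spin axis, so angular momentum is conserved.
ω₂ = I₁ω₁ / I₂ = (11.10)(78.5 rpm) / (5.300) = 164.4 rpm.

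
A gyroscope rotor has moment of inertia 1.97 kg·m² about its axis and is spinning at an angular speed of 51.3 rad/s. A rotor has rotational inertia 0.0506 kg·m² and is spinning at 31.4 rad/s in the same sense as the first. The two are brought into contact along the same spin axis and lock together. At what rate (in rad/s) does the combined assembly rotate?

No external torque acts about the common axis, so total angular momentum is conserved.
Taking A's sense as positive: L = (1.970)(51.3) + (0.05060)(31.4) = 102.6 kg·m²·rad/s.
Combined I = 1.970 + 0.05060 = 2.021 kg·m².
ω_f = L / I = 102.6 / 2.021 = 50.80 rad/s.

|ω_f| ≈ 50.8 rad/s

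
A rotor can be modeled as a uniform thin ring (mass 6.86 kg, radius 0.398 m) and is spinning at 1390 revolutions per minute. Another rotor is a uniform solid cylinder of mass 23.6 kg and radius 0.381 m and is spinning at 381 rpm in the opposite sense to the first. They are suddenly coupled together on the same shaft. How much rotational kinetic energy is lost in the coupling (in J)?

No external torque acts about the common axis, so total angular momentum is conserved.
Moments of inertia: I_A = (6.86)(0.398)² = 1.087 kg·m²; I_B = ½(23.6)(0.381)² = 1.713 kg·m².
Taking A's sense as positive: L = (1.087)(1390) − (1.713)(381) = 857.8 kg·m²·rpm.
Combined I = 1.087 + 1.713 = 2.800 kg·m².
ω_f = L / I = 857.8 / 2.800 = 306.4 rpm.
KE_i = ½ΣIω² = 12880 J; KE_f = ½(2.800)(32.09)² = 1441 J.

ΔKE lost ≈ 11400 J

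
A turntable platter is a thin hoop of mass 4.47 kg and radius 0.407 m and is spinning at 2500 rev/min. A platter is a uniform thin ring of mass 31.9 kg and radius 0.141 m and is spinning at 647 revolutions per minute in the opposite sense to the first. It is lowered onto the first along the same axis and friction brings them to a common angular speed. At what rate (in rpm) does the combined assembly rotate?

The coupling torques are internal; angular momentum about the shared axis is conserved.
Moments of inertia: I_A = (4.47)(0.407)² = 0.7405 kg·m²; I_B = (31.9)(0.141)² = 0.6342 kg·m².
Taking A's sense as positive: L = (0.7405)(2500) − (0.6342)(647) = 1441 kg·m²·rpm.
Combined I = 0.7405 + 0.6342 = 1.375 kg·m².
ω_f = L / I = 1441 / 1.375 = 1048 rpm.

|ω_f| ≈ 1050 rpm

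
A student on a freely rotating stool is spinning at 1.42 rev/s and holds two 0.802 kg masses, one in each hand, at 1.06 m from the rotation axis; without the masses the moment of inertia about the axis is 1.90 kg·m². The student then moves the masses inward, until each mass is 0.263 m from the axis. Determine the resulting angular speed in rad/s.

No external torque acts about the spin axis, so angular momentum is conserved.
I₁ = 1.90 + 2(0.802)(1.06)² = 3.702 kg·m²; I₂ = 1.90 + 2(0.802)(0.263)² = 2.011 kg·m².
ω₂ = I₁ω₁ / I₂ = (3.702)(1.42 rev/s) / (2.011) = 2.614 rev/s = 16.43 rad/s.

ω₂ ≈ 16.4 rad/s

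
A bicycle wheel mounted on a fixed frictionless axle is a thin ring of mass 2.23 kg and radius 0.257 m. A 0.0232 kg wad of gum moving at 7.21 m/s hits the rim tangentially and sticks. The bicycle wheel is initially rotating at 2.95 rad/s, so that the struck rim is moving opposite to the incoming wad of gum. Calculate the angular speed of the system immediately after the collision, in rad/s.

|ω_f| ≈ 2.63 rad/s

The axle reaction passes through the axle and exerts no torque about it; angular momentum about the axle is conserved through the impact.
I_p = (2.23)(0.257)² = 0.1473 kg·m². Taking the sense of the wad of gum's angular momentum as positive, L_{wad} = m v R = (0.0232)(7.21)(0.257) = 0.04299 kg·m²/s.
L_i = −I_p ω_p + m v R = −(0.1473)(2.95) + 0.04299 = -0.3915 kg·m²/s.
After sticking, I_f = I_p + m R² = 0.1473 + (0.0232)(0.257)² = 0.1488 kg·m².
ω_f = L_i / I_f = -0.3915 / 0.1488 = -2.631 rad/s.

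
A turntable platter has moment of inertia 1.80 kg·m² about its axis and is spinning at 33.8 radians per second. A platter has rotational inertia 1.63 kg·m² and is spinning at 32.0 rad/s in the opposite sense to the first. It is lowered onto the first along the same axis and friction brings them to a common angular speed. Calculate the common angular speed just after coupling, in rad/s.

The coupling torques are internal; angular momentum about the shared axis is conserved.
Taking A's sense as positive: L = (1.800)(33.8) − (1.630)(32.0) = 8.680 kg·m²·rad/s.
Combined I = 1.800 + 1.630 = 3.430 kg·m².
ω_f = L / I = 8.680 / 3.430 = 2.531 rad/s.

|ω_f| ≈ 2.53 rad/s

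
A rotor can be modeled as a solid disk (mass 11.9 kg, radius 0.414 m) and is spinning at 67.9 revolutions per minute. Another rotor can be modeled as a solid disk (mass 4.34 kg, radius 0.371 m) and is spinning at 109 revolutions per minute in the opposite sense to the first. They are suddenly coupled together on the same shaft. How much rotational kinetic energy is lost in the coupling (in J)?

ΔKE lost ≈ 39.6 J

The coupling torques are internal; angular momentum about the shared axis is conserved.
Moments of inertia: I_A = ½(11.9)(0.414)² = 1.020 kg·m²; I_B = ½(4.34)(0.371)² = 0.2987 kg·m².
Taking A's sense as positive: L = (1.020)(67.9) − (0.2987)(109) = 36.69 kg·m²·rpm.
Combined I = 1.020 + 0.2987 = 1.318 kg·m².
ω_f = L / I = 36.69 / 1.318 = 27.83 rpm.
KE_i = ½ΣIω² = 45.24 J; KE_f = ½(1.318)(2.914)² = 5.598 J.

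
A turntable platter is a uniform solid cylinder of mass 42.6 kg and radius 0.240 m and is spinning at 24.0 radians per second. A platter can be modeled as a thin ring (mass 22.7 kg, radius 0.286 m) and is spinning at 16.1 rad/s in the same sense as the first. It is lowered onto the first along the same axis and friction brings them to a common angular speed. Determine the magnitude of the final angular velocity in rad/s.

|ω_f| ≈ 19.2 rad/s

No external torque acts about the common axis, so total angular momentum is conserved.
Moments of inertia: I_A = ½(42.6)(0.240)² = 1.227 kg·m²; I_B = (22.7)(0.286)² = 1.857 kg·m².
Taking A's sense as positive: L = (1.227)(24.0) + (1.857)(16.1) = 59.34 kg·m²·rad/s.
Combined I = 1.227 + 1.857 = 3.084 kg·m².
ω_f = L / I = 59.34 / 3.084 = 19.24 rad/s.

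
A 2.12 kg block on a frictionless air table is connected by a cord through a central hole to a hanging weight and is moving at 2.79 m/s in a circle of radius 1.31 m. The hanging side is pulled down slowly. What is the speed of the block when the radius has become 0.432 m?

v₂ ≈ 8.46 m/s

Central (radial) force ⇒ zero torque about the center ⇒ m v r is constant.
v₂ = v₁ r₁ / r₂ = (2.79)(1.31) / (0.432) = 8.460 m/s.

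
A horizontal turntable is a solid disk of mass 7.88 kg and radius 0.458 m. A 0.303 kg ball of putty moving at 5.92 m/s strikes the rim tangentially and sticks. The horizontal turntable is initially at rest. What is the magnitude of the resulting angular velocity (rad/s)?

About the axle the impulsive forces during the collision are internal, so angular momentum about that axis is conserved.
I_p = ½(7.88)(0.458)² = 0.8265 kg·m². Taking the sense of the ball of putty's angular momentum as positive, L_{ball} = m v R = (0.303)(5.92)(0.458) = 0.8215 kg·m²/s.
L_i = 0 + 0.8215 = 0.8215 kg·m²/s.
After sticking, I_f = I_p + m R² = 0.8265 + (0.303)(0.458)² = 0.8900 kg·m².
ω_f = L_i / I_f = 0.8215 / 0.8900 = 0.9231 rad/s.

|ω_f| ≈ 0.923 rad/s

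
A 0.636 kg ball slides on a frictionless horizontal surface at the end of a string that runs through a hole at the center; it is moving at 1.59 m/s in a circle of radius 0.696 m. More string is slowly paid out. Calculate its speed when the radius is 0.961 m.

The only horizontal force on the mass is along the cord (radial), so it exerts no torque about the hole and angular momentum m v r is conserved.
v₂ = v₁ r₁ / r₂ = (1.59)(0.696) / (0.961) = 1.152 m/s.

v₂ ≈ 1.15 m/s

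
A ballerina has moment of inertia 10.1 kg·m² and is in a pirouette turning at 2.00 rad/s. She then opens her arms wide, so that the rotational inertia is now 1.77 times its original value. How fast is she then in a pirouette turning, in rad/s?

ω₂ ≈ 1.13 rad/s

With no external torque about the axis, L is conserved: I₁ω₁ = I₂ω₂.
I₂ = 1.77 × 10.1 = 17.88 kg·m².
ω₂ = I₁ω₁ / I₂ = (10.10)(2.00 rad/s) / (17.88) = 1.130 rad/s.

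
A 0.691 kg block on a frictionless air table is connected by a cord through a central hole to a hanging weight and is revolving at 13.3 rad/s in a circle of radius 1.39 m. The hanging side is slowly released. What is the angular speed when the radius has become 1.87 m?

ω₂ ≈ 7.35 rad/s

The constraining force is radial, so m r² ω about the center is conserved.
ω₂ = ω₁ (r₁/r₂)² = (13.3)(1.39/1.87)² = 7.348 rad/s.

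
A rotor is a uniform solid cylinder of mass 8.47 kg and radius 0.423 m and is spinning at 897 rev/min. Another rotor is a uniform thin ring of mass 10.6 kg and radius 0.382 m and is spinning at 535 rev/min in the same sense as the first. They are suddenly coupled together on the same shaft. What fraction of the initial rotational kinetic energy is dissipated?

No external torque acts about the common axis, so total angular momentum is conserved.
Moments of inertia: I_A = ½(8.47)(0.423)² = 0.7578 kg·m²; I_B = (10.6)(0.382)² = 1.547 kg·m².
Taking A's sense as positive: L = (0.7578)(897) + (1.547)(535) = 1507 kg·m²·rpm.
Combined I = 0.7578 + 1.547 = 2.305 kg·m².
ω_f = L / I = 1507 / 2.305 = 654.0 rpm.
KE_i = ½ΣIω² = 5771 J; KE_f = ½(2.305)(68.49)² = 5405 J.
Fraction dissipated = (KE_i − KE_f)/KE_i = 0.06333.

fraction ≈ 0.0633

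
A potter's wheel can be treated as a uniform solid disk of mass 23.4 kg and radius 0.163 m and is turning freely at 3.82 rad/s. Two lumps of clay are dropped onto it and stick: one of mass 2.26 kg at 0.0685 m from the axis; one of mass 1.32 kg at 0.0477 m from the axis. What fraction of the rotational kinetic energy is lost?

fraction ≈ 0.0419

No external torque acts about the axis; L_before = L_after.
I_p = ½(23.4)(0.163)² = 0.3109 kg·m².
Added inertia Σmr² = (2.26)(0.0685)² + (1.32)(0.0477)² = 0.01361 kg·m²; I_f = 0.3109 + 0.01361 = 0.3245 kg·m².
ω_f = I_p ω_i / I_f = (0.3109)(3.82) / 0.3245 = 3.660 rad/s.
KE_i = ½(0.3109)(3.820 rad/s)² = 2.268 J; KE_f = ½(0.3245)(3.660)² = 2.173 J.
Fraction lost = 0.04194.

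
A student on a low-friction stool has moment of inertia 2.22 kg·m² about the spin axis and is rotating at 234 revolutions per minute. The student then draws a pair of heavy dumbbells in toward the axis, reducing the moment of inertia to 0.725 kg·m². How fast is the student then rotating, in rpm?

ω₂ ≈ 717 rpm

With no external torque about the axis, L is conserved: I₁ω₁ = I₂ω₂.
ω₂ = I₁ω₁ / I₂ = (2.220)(234 rpm) / (0.7250) = 716.5 rpm.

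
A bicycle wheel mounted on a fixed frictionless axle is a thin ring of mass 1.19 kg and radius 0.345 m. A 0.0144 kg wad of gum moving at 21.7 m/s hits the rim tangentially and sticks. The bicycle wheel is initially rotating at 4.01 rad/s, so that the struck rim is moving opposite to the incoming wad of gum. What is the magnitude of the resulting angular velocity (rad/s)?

|ω_f| ≈ 3.21 rad/s

The axle reaction passes through the axle and exerts no torque about it; angular momentum about the axle is conserved through the impact.
I_p = (1.19)(0.345)² = 0.1416 kg·m². Taking the sense of the wad of gum's angular momentum as positive, L_{wad} = m v R = (0.0144)(21.7)(0.345) = 0.1078 kg·m²/s.
L_i = −I_p ω_p + m v R = −(0.1416)(4.01) + 0.1078 = -0.4602 kg·m²/s.
After sticking, I_f = I_p + m R² = 0.1416 + (0.0144)(0.345)² = 0.1434 kg·m².
ω_f = L_i / I_f = -0.4602 / 0.1434 = -3.210 rad/s.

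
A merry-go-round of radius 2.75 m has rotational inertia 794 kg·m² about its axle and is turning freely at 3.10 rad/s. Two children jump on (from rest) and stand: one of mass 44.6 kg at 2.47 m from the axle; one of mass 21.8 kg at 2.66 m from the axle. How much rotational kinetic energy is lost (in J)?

energy lost ≈ 1330 J

No external torque acts about the axle; L_before = L_after.
Added inertia Σmr² = (44.6)(2.47)² + (21.8)(2.66)² = 426.3 kg·m²; I_f = 794.0 + 426.3 = 1220 kg·m².
ω_f = I_p ω_i / I_f = (794.0)(3.10) / 1220 = 2.017 rad/s.
KE_i = ½(794.0)(3.100 rad/s)² = 3815 J; KE_f = ½(1220)(2.017)² = 2482 J.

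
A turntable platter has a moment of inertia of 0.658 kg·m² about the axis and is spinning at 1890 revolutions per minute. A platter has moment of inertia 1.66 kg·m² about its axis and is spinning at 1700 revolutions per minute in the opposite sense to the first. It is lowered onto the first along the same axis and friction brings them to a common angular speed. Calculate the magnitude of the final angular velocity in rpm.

|ω_f| ≈ 681 rpm

No external torque acts about the common axis, so total angular momentum is conserved.
Taking A's sense as positive: L = (0.6580)(1890) − (1.660)(1700) = -1578 kg·m²·rpm.
Combined I = 0.6580 + 1.660 = 2.318 kg·m².
ω_f = L / I = -1578 / 2.318 = -680.9 rpm.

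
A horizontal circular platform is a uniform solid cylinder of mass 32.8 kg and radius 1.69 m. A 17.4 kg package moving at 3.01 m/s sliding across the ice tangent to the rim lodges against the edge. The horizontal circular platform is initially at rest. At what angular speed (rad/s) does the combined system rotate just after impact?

|ω_f| ≈ 0.917 rad/s

About the central axle the impulsive forces during the collision are internal, so angular momentum about that axis is conserved.
I_p = ½(32.8)(1.69)² = 46.84 kg·m². Taking the sense of the package's angular momentum as positive, L_{package} = m v R = (17.4)(3.01)(1.69) = 88.51 kg·m²/s.
L_i = 0 + 88.51 = 88.51 kg·m²/s.
After sticking, I_f = I_p + m R² = 46.84 + (17.4)(1.69)² = 96.54 kg·m².
ω_f = L_i / I_f = 88.51 / 96.54 = 0.9169 rad/s.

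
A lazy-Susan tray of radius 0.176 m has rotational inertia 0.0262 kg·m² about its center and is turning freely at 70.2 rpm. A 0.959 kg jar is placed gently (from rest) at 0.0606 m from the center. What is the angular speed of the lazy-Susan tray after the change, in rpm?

No external torque acts about the center; L_before = L_after.
Added inertia Σmr² = (0.959)(0.0606)² = 0.003522 kg·m²; I_f = 0.02620 + 0.003522 = 0.02972 kg·m².
ω_f = I_p ω_i / I_f = (0.02620)(70.2) / 0.02972 = 61.88 rpm.

ω_f ≈ 61.9 rpm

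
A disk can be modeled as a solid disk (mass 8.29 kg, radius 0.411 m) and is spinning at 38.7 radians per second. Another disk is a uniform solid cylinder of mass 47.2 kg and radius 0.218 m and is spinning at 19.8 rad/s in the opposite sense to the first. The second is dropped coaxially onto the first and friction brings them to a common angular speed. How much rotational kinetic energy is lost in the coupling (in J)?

No external torque acts about the common axis, so total angular momentum is conserved.
Moments of inertia: I_A = ½(8.29)(0.411)² = 0.7002 kg·m²; I_B = ½(47.2)(0.218)² = 1.122 kg·m².
Taking A's sense as positive: L = (0.7002)(38.7) − (1.122)(19.8) = 4.890 kg·m²·rad/s.
Combined I = 0.7002 + 1.122 = 1.822 kg·m².
ω_f = L / I = 4.890 / 1.822 = 2.684 rad/s.
KE_i = ½ΣIω² = 744.2 J; KE_f = ½(1.822)(2.684)² = 6.563 J.

ΔKE lost ≈ 738 J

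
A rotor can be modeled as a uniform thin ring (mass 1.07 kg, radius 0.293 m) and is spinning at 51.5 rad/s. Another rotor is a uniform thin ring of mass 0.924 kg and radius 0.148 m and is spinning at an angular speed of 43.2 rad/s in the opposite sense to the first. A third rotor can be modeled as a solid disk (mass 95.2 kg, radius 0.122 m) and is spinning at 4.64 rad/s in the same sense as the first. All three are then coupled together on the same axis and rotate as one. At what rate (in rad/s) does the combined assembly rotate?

|ω_f| ≈ 8.71 rad/s

No external torque acts about the common axis, so total angular momentum is conserved.
Moments of inertia: I_A = (1.07)(0.293)² = 0.09186 kg·m²; I_B = (0.924)(0.148)² = 0.02024 kg·m²; I_C = ½(95.2)(0.122)² = 0.7085 kg·m².
Taking A's sense as positive: L = (0.09186)(51.5) − (0.02024)(43.2) + (0.7085)(4.64) = 7.144 kg·m²·rad/s.
Combined I = 0.09186 + 0.02024 + 0.7085 = 0.8206 kg·m².
ω_f = L / I = 7.144 / 0.8206 = 8.706 rad/s.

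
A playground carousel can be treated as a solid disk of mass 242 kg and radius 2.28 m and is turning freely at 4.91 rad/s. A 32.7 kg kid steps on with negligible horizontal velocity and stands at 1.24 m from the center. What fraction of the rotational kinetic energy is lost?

No external torque acts about the center; L_before = L_after.
I_p = ½(242)(2.28)² = 629.0 kg·m².
Added inertia Σmr² = (32.7)(1.24)² = 50.28 kg·m²; I_f = 629.0 + 50.28 = 679.3 kg·m².
ω_f = I_p ω_i / I_f = (629.0)(4.91) / 679.3 = 4.547 rad/s.
KE_i = ½(629.0)(4.910 rad/s)² = 7582 J; KE_f = ½(679.3)(4.547)² = 7021 J.
Fraction lost = 0.07402.

fraction ≈ 0.0740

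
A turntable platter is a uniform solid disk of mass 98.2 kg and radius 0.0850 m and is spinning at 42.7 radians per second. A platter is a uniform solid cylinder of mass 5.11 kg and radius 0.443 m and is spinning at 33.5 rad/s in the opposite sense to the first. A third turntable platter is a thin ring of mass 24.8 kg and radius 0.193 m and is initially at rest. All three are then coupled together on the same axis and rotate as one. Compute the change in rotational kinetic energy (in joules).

ΔKE ≈ -604 J

No external torque acts about the common axis, so total angular momentum is conserved.
Moments of inertia: I_A = ½(98.2)(0.0850)² = 0.3547 kg·m²; I_B = ½(5.11)(0.443)² = 0.5014 kg·m²; I_C = (24.8)(0.193)² = 0.9238 kg·m².
Taking A's sense as positive: L = (0.3547)(42.7) − (0.5014)(33.5) = -1.650 kg·m²·rad/s.
Combined I = 0.3547 + 0.5014 + 0.9238 = 1.780 kg·m².
ω_f = L / I = -1.650 / 1.780 = -0.9268 rad/s.
KE_i = ½ΣIω² = 604.8 J; KE_f = ½(1.780)(0.9268)² = 0.7645 J.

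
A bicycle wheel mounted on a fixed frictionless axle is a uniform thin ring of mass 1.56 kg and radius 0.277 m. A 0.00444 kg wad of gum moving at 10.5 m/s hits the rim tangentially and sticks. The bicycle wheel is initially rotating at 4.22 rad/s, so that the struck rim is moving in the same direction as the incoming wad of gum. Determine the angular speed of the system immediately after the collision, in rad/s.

The axle reaction passes through the axle and exerts no torque about it; angular momentum about the axle is conserved through the impact.
I_p = (1.56)(0.277)² = 0.1197 kg·m². Taking the sense of the wad of gum's angular momentum as positive, L_{wad} = m v R = (0.00444)(10.5)(0.277) = 0.01291 kg·m²/s.
L_i = +I_p ω_p + m v R = +(0.1197)(4.22) + 0.01291 = 0.5180 kg·m²/s.
After sticking, I_f = I_p + m R² = 0.1197 + (0.00444)(0.277)² = 0.1200 kg·m².
ω_f = L_i / I_f = 0.5180 / 0.1200 = 4.316 rad/s.

|ω_f| ≈ 4.32 rad/s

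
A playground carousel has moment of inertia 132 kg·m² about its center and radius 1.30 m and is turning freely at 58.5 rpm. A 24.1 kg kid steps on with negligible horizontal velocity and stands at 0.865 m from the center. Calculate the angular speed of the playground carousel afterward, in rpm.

ω_f ≈ 51.5 rpm

No external torque acts about the center; L_before = L_after.
Added inertia Σmr² = (24.1)(0.865)² = 18.03 kg·m²; I_f = 132.0 + 18.03 = 150.0 kg·m².
ω_f = I_p ω_i / I_f = (132.0)(58.5) / 150.0 = 51.47 rpm.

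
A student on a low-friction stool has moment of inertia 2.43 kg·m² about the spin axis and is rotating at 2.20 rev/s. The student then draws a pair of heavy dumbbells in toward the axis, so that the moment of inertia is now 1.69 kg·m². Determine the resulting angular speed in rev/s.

With no external torque about the axis, L is conserved: I₁ω₁ = I₂ω₂.
ω₂ = I₁ω₁ / I₂ = (2.430)(2.20 rev/s) / (1.690) = 3.163 rev/s.

ω₂ ≈ 3.16 rev/s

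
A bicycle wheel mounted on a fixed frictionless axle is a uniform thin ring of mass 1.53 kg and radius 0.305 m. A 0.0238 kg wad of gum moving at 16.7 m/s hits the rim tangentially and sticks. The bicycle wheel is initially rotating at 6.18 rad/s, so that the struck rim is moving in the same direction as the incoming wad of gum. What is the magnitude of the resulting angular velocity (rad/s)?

|ω_f| ≈ 6.92 rad/s

About the axle the impulsive forces during the collision are internal, so angular momentum about that axis is conserved.
I_p = (1.53)(0.305)² = 0.1423 kg·m². Taking the sense of the wad of gum's angular momentum as positive, L_{wad} = m v R = (0.0238)(16.7)(0.305) = 0.1212 kg·m²/s.
L_i = +I_p ω_p + m v R = +(0.1423)(6.18) + 0.1212 = 1.001 kg·m²/s.
After sticking, I_f = I_p + m R² = 0.1423 + (0.0238)(0.305)² = 0.1445 kg·m².
ω_f = L_i / I_f = 1.001 / 0.1445 = 6.924 rad/s.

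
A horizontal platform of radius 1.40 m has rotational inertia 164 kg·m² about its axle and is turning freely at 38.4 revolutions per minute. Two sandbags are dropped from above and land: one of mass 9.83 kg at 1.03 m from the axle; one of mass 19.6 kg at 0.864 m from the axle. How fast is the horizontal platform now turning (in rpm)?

ω_f ≈ 33.3 rpm

No external torque acts about the axle; L_before = L_after.
Added inertia Σmr² = (9.83)(1.03)² + (19.6)(0.864)² = 25.06 kg·m²; I_f = 164.0 + 25.06 = 189.1 kg·m².
ω_f = I_p ω_i / I_f = (164.0)(38.4) / 189.1 = 33.31 rpm.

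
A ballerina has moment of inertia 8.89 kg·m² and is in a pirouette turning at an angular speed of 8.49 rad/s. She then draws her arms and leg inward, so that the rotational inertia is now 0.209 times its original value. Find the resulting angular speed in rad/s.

No external torque acts about the spin axis, so angular momentum is conserved.
I₂ = 0.209 × 8.89 = 1.858 kg·m².
ω₂ = I₁ω₁ / I₂ = (8.890)(8.49 rad/s) / (1.858) = 40.62 rad/s.

ω₂ ≈ 40.6 rad/s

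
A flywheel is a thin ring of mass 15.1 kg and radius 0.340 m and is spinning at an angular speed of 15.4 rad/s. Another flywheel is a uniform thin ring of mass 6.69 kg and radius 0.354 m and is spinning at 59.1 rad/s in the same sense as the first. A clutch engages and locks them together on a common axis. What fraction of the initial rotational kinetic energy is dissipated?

No external torque acts about the common axis, so total angular momentum is conserved.
Moments of inertia: I_A = (15.1)(0.340)² = 1.746 kg·m²; I_B = (6.69)(0.354)² = 0.8384 kg·m².
Taking A's sense as positive: L = (1.746)(15.4) + (0.8384)(59.1) = 76.43 kg·m²·rad/s.
Combined I = 1.746 + 0.8384 = 2.584 kg·m².
ω_f = L / I = 76.43 / 2.584 = 29.58 rad/s.
KE_i = ½ΣIω² = 1671 J; KE_f = ½(2.584)(29.58)² = 1130 J.
Fraction dissipated = (KE_i − KE_f)/KE_i = 0.3236.

fraction ≈ 0.324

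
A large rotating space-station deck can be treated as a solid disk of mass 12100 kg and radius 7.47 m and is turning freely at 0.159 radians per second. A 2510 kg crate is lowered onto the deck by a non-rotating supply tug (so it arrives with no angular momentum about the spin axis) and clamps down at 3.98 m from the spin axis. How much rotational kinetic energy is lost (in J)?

No external torque acts about the spin axis; L_before = L_after.
I_p = ½(12100)(7.47)² = 3.376e+05 kg·m².
Added inertia Σmr² = (2510)(3.98)² = 39760 kg·m²; I_f = 3.376e+05 + 39760 = 3.774e+05 kg·m².
ω_f = I_p ω_i / I_f = (3.376e+05)(0.159) / 3.774e+05 = 0.1422 rad/s.
KE_i = ½(3.376e+05)(0.1590 rad/s)² = 4267 J; KE_f = ½(3.774e+05)(0.1422)² = 3818 J.

energy lost ≈ 450 J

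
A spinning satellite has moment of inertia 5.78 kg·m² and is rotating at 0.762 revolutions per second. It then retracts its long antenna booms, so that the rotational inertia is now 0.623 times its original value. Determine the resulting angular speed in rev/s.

ω₂ ≈ 1.22 rev/s

No external torque acts about the spin axis, so angular momentum is conserved.
I₂ = 0.623 × 5.78 = 3.601 kg·m².
ω₂ = I₁ω₁ / I₂ = (5.780)(0.762 rev/s) / (3.601) = 1.223 rev/s.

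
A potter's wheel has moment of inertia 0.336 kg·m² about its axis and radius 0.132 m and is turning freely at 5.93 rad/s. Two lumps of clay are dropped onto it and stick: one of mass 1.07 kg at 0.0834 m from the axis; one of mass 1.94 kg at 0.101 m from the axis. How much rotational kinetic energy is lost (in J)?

energy lost ≈ 0.443 J

The added mass arrives with no angular momentum about the axis, and any external torque about the axis is negligible, so the system's angular momentum is conserved.
Added inertia Σmr² = (1.07)(0.0834)² + (1.94)(0.101)² = 0.02723 kg·m²; I_f = 0.3360 + 0.02723 = 0.3632 kg·m².
ω_f = I_p ω_i / I_f = (0.3360)(5.93) / 0.3632 = 5.485 rad/s.
KE_i = ½(0.3360)(5.930 rad/s)² = 5.908 J; KE_f = ½(0.3632)(5.485)² = 5.465 J.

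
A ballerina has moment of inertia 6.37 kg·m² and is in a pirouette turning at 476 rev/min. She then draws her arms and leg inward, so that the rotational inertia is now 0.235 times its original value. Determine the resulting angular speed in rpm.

With no external torque about the axis, L is conserved: I₁ω₁ = I₂ω₂.
I₂ = 0.235 × 6.37 = 1.497 kg·m².
ω₂ = I₁ω₁ / I₂ = (6.370)(476 rpm) / (1.497) = 2026 rpm.

ω₂ ≈ 2030 rpm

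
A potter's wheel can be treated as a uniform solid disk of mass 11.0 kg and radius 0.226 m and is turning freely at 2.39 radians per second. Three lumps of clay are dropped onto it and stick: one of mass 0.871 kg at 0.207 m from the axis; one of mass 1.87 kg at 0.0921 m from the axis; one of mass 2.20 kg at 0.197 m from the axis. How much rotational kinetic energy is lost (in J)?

energy lost ≈ 0.265 J

No external torque acts about the axis; L_before = L_after.
I_p = ½(11.0)(0.226)² = 0.2809 kg·m².
Added inertia Σmr² = (0.871)(0.207)² + (1.87)(0.0921)² + (2.20)(0.197)² = 0.1386 kg·m²; I_f = 0.2809 + 0.1386 = 0.4195 kg·m².
ω_f = I_p ω_i / I_f = (0.2809)(2.39) / 0.4195 = 1.601 rad/s.
KE_i = ½(0.2809)(2.390 rad/s)² = 0.8023 J; KE_f = ½(0.4195)(1.601)² = 0.5373 J.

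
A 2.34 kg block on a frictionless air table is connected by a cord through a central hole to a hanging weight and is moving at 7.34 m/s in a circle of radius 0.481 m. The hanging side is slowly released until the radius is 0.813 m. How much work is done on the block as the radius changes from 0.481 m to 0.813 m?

W ≈ -41.0 J

The only horizontal force on the mass is along the cord (radial), so it exerts no torque about the hole and angular momentum m v r is conserved.
v₂ = v₁ r₁ / r₂ = (7.34)(0.481) / (0.813) = 4.343 m/s.
W = ΔKE = ½m(v₂² − v₁²) = -40.97 J.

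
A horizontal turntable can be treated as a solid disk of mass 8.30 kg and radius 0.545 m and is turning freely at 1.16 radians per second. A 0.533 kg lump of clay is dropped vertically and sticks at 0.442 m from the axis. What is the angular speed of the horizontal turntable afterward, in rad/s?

ω_f ≈ 1.07 rad/s

No external torque acts about the axis; L_before = L_after.
I_p = ½(8.30)(0.545)² = 1.233 kg·m².
Added inertia Σmr² = (0.533)(0.442)² = 0.1041 kg·m²; I_f = 1.233 + 0.1041 = 1.337 kg·m².
ω_f = I_p ω_i / I_f = (1.233)(1.16) / 1.337 = 1.070 rad/s.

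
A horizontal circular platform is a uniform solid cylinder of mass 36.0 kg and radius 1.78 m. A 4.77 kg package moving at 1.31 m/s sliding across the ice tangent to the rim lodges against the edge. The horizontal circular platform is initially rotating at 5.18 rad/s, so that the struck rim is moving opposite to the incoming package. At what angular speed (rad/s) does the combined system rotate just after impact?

About the central axle the impulsive forces during the collision are internal, so angular momentum about that axis is conserved.
I_p = ½(36.0)(1.78)² = 57.03 kg·m². Taking the sense of the package's angular momentum as positive, L_{package} = m v R = (4.77)(1.31)(1.78) = 11.12 kg·m²/s.
L_i = −I_p ω_p + m v R = −(57.03)(5.18) + 11.12 = -284.3 kg·m²/s.
After sticking, I_f = I_p + m R² = 57.03 + (4.77)(1.78)² = 72.14 kg·m².
ω_f = L_i / I_f = -284.3 / 72.14 = -3.941 rad/s.

|ω_f| ≈ 3.94 rad/s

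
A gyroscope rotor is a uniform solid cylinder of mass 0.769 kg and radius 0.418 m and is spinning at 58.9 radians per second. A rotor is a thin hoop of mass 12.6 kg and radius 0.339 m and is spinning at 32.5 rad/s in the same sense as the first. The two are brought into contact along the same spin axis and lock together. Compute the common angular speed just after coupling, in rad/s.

|ω_f| ≈ 33.7 rad/s

No external torque acts about the common axis, so total angular momentum is conserved.
Moments of inertia: I_A = ½(0.769)(0.418)² = 0.06718 kg·m²; I_B = (12.6)(0.339)² = 1.448 kg·m².
Taking A's sense as positive: L = (0.06718)(58.9) + (1.448)(32.5) = 51.02 kg·m²·rad/s.
Combined I = 0.06718 + 1.448 = 1.515 kg·m².
ω_f = L / I = 51.02 / 1.515 = 33.67 rad/s.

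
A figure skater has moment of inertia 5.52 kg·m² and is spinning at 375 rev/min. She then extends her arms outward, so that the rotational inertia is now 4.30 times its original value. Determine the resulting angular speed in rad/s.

ω₂ ≈ 9.13 rad/s

No external torque acts about the spin axis, so angular momentum is conserved.
I₂ = 4.30 × 5.52 = 23.74 kg·m².
ω₂ = I₁ω₁ / I₂ = (5.520)(375 rpm) / (23.74) = 87.21 rpm = 9.133 rad/s.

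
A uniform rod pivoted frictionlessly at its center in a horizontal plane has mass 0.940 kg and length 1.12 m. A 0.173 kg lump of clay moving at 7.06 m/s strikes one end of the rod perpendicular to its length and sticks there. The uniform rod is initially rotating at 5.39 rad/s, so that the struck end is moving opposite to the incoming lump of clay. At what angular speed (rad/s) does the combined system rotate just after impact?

About the pivot the impulsive forces during the collision are internal, so angular momentum about that axis is conserved.
I_p = (1/12)(0.940)(1.12)² = 0.09826 kg·m². Taking the sense of the lump of clay's angular momentum as positive, L_{lump} = m v R = (0.173)(7.06)(1.12/2) = 0.6840 kg·m²/s.
L_i = −I_p ω_p + m v R = −(0.09826)(5.39) + 0.6840 = 0.1543 kg·m²/s.
After sticking, I_f = I_p + m R² = 0.09826 + (0.173)(1.12/2)² = 0.1525 kg·m².
ω_f = L_i / I_f = 0.1543 / 0.1525 = 1.012 rad/s.

|ω_f| ≈ 1.01 rad/s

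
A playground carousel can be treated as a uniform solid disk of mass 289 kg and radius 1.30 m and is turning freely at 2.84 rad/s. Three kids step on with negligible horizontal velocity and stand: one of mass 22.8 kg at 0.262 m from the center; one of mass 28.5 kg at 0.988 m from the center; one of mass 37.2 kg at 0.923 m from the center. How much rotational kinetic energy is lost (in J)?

energy lost ≈ 197 J

No external torque acts about the center; L_before = L_after.
I_p = ½(289)(1.30)² = 244.2 kg·m².
Added inertia Σmr² = (22.8)(0.262)² + (28.5)(0.988)² + (37.2)(0.923)² = 61.08 kg·m²; I_f = 244.2 + 61.08 = 305.3 kg·m².
ω_f = I_p ω_i / I_f = (244.2)(2.84) / 305.3 = 2.272 rad/s.
KE_i = ½(244.2)(2.840 rad/s)² = 984.8 J; KE_f = ½(305.3)(2.272)² = 787.8 J.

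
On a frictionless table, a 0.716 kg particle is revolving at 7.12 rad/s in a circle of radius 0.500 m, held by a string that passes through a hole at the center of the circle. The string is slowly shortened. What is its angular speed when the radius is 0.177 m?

The constraining force is radial, so m r² ω about the center is conserved.
ω₂ = ω₁ (r₁/r₂)² = (7.12)(0.500/0.177)² = 56.82 rad/s.

ω₂ ≈ 56.8 rad/s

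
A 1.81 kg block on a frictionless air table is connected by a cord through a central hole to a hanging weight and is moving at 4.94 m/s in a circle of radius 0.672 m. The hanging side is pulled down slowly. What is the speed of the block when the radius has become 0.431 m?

v₂ ≈ 7.70 m/s

Central (radial) force ⇒ zero torque about the center ⇒ m v r is constant.
v₂ = v₁ r₁ / r₂ = (4.94)(0.672) / (0.431) = 7.702 m/s.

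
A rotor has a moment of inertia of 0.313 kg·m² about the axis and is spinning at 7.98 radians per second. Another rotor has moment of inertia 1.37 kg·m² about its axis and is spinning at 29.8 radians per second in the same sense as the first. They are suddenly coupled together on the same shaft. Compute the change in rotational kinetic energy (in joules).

ΔKE ≈ -60.7 J

No external torque acts about the common axis, so total angular momentum is conserved.
Taking A's sense as positive: L = (0.3130)(7.98) + (1.370)(29.8) = 43.32 kg·m²·rad/s.
Combined I = 0.3130 + 1.370 = 1.683 kg·m².
ω_f = L / I = 43.32 / 1.683 = 25.74 rad/s.
KE_i = ½ΣIω² = 618.3 J; KE_f = ½(1.683)(25.74)² = 557.6 J.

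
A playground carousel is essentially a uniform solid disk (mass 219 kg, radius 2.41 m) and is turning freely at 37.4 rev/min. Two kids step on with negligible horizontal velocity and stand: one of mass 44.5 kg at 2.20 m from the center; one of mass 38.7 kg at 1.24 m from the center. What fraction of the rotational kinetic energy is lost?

The added mass arrives with no angular momentum about the center, and any external torque about the center is negligible, so the system's angular momentum is conserved.
I_p = ½(219)(2.41)² = 636.0 kg·m².
Added inertia Σmr² = (44.5)(2.20)² + (38.7)(1.24)² = 274.9 kg·m²; I_f = 636.0 + 274.9 = 910.9 kg·m².
ω_f = I_p ω_i / I_f = (636.0)(37.4) / 910.9 = 26.11 rpm.
KE_i = ½(636.0)(3.917 rad/s)² = 4878 J; KE_f = ½(910.9)(2.735)² = 3406 J.
Fraction lost = 0.3018.

fraction ≈ 0.302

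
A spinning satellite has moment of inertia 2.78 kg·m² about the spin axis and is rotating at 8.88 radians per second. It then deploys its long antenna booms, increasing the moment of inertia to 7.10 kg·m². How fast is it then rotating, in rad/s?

ω₂ ≈ 3.48 rad/s

No external torque acts about the spin axis, so angular momentum is conserved.
ω₂ = I₁ω₁ / I₂ = (2.780)(8.88 rad/s) / (7.100) = 3.477 rad/s.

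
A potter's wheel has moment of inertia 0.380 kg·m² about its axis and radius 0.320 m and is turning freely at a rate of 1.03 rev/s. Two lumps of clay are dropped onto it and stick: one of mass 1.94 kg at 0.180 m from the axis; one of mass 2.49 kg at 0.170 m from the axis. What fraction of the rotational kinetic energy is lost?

No external torque acts about the axis; L_before = L_after.
Added inertia Σmr² = (1.94)(0.180)² + (2.49)(0.170)² = 0.1348 kg·m²; I_f = 0.3800 + 0.1348 = 0.5148 kg·m².
ω_f = I_p ω_i / I_f = (0.3800)(1.03) / 0.5148 = 0.7603 rev/s.
KE_i = ½(0.3800)(6.472 rad/s)² = 7.958 J; KE_f = ½(0.5148)(4.777)² = 5.874 J.
Fraction lost = 0.2619.

fraction ≈ 0.262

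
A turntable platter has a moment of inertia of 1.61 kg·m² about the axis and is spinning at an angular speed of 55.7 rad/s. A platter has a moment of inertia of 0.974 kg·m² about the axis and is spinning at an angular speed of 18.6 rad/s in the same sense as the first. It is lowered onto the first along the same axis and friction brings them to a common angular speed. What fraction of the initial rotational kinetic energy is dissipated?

fraction ≈ 0.157

No external torque acts about the common axis, so total angular momentum is conserved.
Taking A's sense as positive: L = (1.610)(55.7) + (0.9740)(18.6) = 107.8 kg·m²·rad/s.
Combined I = 1.610 + 0.9740 = 2.584 kg·m².
ω_f = L / I = 107.8 / 2.584 = 41.72 rad/s.
KE_i = ½ΣIω² = 2666 J; KE_f = ½(2.584)(41.72)² = 2248 J.
Fraction dissipated = (KE_i − KE_f)/KE_i = 0.1567.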